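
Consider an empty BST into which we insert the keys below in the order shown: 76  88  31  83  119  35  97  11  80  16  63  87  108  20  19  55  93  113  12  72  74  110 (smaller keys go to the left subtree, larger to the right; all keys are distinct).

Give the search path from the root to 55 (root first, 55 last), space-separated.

76: root
88: right child of 76 (depth 1)
31: left child of 76 (depth 1)
83: left child of 88 (depth 2)
119: right child of 88 (depth 2)
35: right child of 31 (depth 2)
97: left child of 119 (depth 3)
11: left child of 31 (depth 2)
80: left child of 83 (depth 3)
16: right child of 11 (depth 3)
63: right child of 35 (depth 3)
87: right child of 83 (depth 3)
108: right child of 97 (depth 4)
20: right child of 16 (depth 4)
19: left child of 20 (depth 5)
55: left child of 63 (depth 4)
93: left child of 97 (depth 4)
113: right child of 108 (depth 5)
12: left child of 16 (depth 4)
72: right child of 63 (depth 4)
74: right child of 72 (depth 5)
110: left child of 113 (depth 6)

76 31 35 63 55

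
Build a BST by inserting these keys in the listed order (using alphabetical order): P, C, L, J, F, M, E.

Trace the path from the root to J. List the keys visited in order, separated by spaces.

Resulting structure (node: left, right):
  P: L=C, R=–
  C: L=–, R=L
  L: L=J, R=M
  J: L=F, R=–
  F: L=E, R=–
  M: L=–, R=–
  E: L=–, R=–

P C L J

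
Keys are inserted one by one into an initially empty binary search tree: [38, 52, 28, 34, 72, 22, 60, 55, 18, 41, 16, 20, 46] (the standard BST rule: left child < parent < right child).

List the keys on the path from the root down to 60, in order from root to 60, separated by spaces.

38: root
52: right child of 38 (depth 1)
28: left child of 38 (depth 1)
34: right child of 28 (depth 2)
72: right child of 52 (depth 2)
22: left child of 28 (depth 2)
60: left child of 72 (depth 3)
55: left child of 60 (depth 4)
18: left child of 22 (depth 3)
41: left child of 52 (depth 2)
16: left child of 18 (depth 4)
20: right child of 18 (depth 4)
46: right child of 41 (depth 3)

38 52 72 60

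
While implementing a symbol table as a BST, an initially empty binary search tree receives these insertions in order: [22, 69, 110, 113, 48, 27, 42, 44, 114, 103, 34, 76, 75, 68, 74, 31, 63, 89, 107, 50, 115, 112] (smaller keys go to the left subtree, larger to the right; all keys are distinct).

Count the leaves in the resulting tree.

Resulting structure (node: left, right):
  22: L=–, R=69
  69: L=48, R=110
  110: L=103, R=113
  113: L=112, R=114
  48: L=27, R=68
  27: L=–, R=42
  42: L=34, R=44
  44: L=–, R=–
  114: L=–, R=115
  103: L=76, R=107
  34: L=31, R=–
  76: L=75, R=89
  75: L=74, R=–
  68: L=63, R=–
  74: L=–, R=–
  31: L=–, R=–
  63: L=50, R=–
  89: L=–, R=–
  107: L=–, R=–
  50: L=–, R=–
  115: L=–, R=–
  112: L=–, R=–

Leaves: 31, 44, 50, 74, 89, 107, 112, 115 — 8 in total.

8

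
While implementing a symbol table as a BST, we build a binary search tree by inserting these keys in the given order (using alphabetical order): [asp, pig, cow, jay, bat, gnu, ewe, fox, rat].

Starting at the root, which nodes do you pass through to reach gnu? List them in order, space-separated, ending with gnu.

asp pig cow jay gnu

asp: root
pig: right child of asp (depth 1)
cow: left child of pig (depth 2)
jay: right child of cow (depth 3)
bat: left child of cow (depth 3)
gnu: left child of jay (depth 4)
ewe: left child of gnu (depth 5)
fox: right child of ewe (depth 6)
rat: right child of pig (depth 2)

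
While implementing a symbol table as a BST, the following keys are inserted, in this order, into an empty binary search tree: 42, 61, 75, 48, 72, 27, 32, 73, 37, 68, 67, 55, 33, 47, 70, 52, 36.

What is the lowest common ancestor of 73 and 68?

42: root
61: right child of 42 (depth 1)
75: right child of 61 (depth 2)
48: left child of 61 (depth 2)
72: left child of 75 (depth 3)
27: left child of 42 (depth 1)
32: right child of 27 (depth 2)
73: right child of 72 (depth 4)
37: right child of 32 (depth 3)
68: left child of 72 (depth 4)
67: left child of 68 (depth 5)
55: right child of 48 (depth 3)
33: left child of 37 (depth 4)
47: left child of 48 (depth 3)
70: right child of 68 (depth 5)
52: left child of 55 (depth 4)
36: right child of 33 (depth 5)

Path to 73: 42 → 61 → 75 → 72 → 73
Path to 68: 42 → 61 → 75 → 72 → 68
The paths share a prefix ending at 72, then split left and right.

72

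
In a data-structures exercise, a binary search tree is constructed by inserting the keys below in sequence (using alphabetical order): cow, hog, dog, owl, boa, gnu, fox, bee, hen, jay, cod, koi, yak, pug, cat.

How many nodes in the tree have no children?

Insert cow: tree is empty, so cow becomes the root.
Insert hog: hog > cow → go right. Place as right child of cow.
Insert dog: dog > cow → go right; dog < hog → go left. Place as left child of hog.
Insert owl: owl > cow → go right; owl > hog → go right. Place as right child of hog.
Insert boa: boa < cow → go left. Place as left child of cow.
Insert gnu: gnu > cow → go right; gnu < hog → go left; gnu > dog → go right. Place as right child of dog.
Insert fox: fox > cow → go right; fox < hog → go left; fox > dog → go right; fox < gnu → go left. Place as left child of gnu.
Insert bee: bee < cow → go left; bee < boa → go left. Place as left child of boa.
Insert hen: hen > cow → go right; hen < hog → go left; hen > dog → go right; hen > gnu → go right. Place as right child of gnu.
Insert jay: jay > cow → go right; jay > hog → go right; jay < owl → go left. Place as left child of owl.
Insert cod: cod < cow → go left; cod > boa → go right. Place as right child of boa.
Insert koi: koi > cow → go right; koi > hog → go right; koi < owl → go left; koi > jay → go right. Place as right child of jay.
Insert yak: yak > cow → go right; yak > hog → go right; yak > owl → go right. Place as right child of owl.
Insert pug: pug > cow → go right; pug > hog → go right; pug > owl → go right; pug < yak → go left. Place as left child of yak.
Insert cat: cat < cow → go left; cat > boa → go right; cat < cod → go left. Place as left child of cod.

Leaves: bee, cat, fox, hen, koi, pug — 6 in total.

6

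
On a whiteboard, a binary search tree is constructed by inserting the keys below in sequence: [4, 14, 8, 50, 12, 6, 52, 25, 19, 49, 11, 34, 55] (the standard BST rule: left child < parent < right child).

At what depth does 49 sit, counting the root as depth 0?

4: root
14: right child of 4 (depth 1)
8: left child of 14 (depth 2)
50: right child of 14 (depth 2)
12: right child of 8 (depth 3)
6: left child of 8 (depth 3)
52: right child of 50 (depth 3)
25: left child of 50 (depth 3)
19: left child of 25 (depth 4)
49: right child of 25 (depth 4)
11: left child of 12 (depth 4)
34: left child of 49 (depth 5)
55: right child of 52 (depth 4)

Path to 49: 4 → 14 → 50 → 25 → 49, which is 4 edges.

4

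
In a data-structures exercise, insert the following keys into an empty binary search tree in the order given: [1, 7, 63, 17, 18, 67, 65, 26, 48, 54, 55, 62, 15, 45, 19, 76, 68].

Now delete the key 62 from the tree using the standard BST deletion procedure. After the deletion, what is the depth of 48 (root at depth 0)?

6

Insert 1: tree is empty, so 1 becomes the root.
Insert 7: 7 > 1 → go right. Place as right child of 1.
Insert 63: 63 > 1 → go right; 63 > 7 → go right. Place as right child of 7.
Insert 17: 17 > 1 → go right; 17 > 7 → go right; 17 < 63 → go left. Place as left child of 63.
Insert 18: 18 > 1 → go right; 18 > 7 → go right; 18 < 63 → go left; 18 > 17 → go right. Place as right child of 17.
Insert 67: 67 > 1 → go right; 67 > 7 → go right; 67 > 63 → go right. Place as right child of 63.
Insert 65: 65 > 1 → go right; 65 > 7 → go right; 65 > 63 → go right; 65 < 67 → go left. Place as left child of 67.
Insert 26: 26 > 1 → go right; 26 > 7 → go right; 26 < 63 → go left; 26 > 17 → go right; 26 > 18 → go right. Place as right child of 18.
Insert 48: 48 > 1 → go right; 48 > 7 → go right; 48 < 63 → go left; 48 > 17 → go right; 48 > 18 → go right; 48 > 26 → go right. Place as right child of 26.
Insert 54: 54 > 1 → go right; 54 > 7 → go right; 54 < 63 → go left; 54 > 17 → go right; 54 > 18 → go right; 54 > 26 → go right; 54 > 48 → go right. Place as right child of 48.
Insert 55: 55 > 1 → go right; 55 > 7 → go right; 55 < 63 → go left; 55 > 17 → go right; 55 > 18 → go right; 55 > 26 → go right; 55 > 48 → go right; 55 > 54 → go right. Place as right child of 54.
Insert 62: 62 > 1 → go right; 62 > 7 → go right; 62 < 63 → go left; 62 > 17 → go right; 62 > 18 → go right; 62 > 26 → go right; 62 > 48 → go right; 62 > 54 → go right; 62 > 55 → go right. Place as right child of 55.
Insert 15: 15 > 1 → go right; 15 > 7 → go right; 15 < 63 → go left; 15 < 17 → go left. Place as left child of 17.
Insert 45: 45 > 1 → go right; 45 > 7 → go right; 45 < 63 → go left; 45 > 17 → go right; 45 > 18 → go right; 45 > 26 → go right; 45 < 48 → go left. Place as left child of 48.
Insert 19: 19 > 1 → go right; 19 > 7 → go right; 19 < 63 → go left; 19 > 17 → go right; 19 > 18 → go right; 19 < 26 → go left. Place as left child of 26.
Insert 76: 76 > 1 → go right; 76 > 7 → go right; 76 > 63 → go right; 76 > 67 → go right. Place as right child of 67.
Insert 68: 68 > 1 → go right; 68 > 7 → go right; 68 > 63 → go right; 68 > 67 → go right; 68 < 76 → go left. Place as left child of 76.

Delete 62 (at most one child — splice it out).
After deletion, path to 48: 1 → 7 → 63 → 17 → 18 → 26 → 48.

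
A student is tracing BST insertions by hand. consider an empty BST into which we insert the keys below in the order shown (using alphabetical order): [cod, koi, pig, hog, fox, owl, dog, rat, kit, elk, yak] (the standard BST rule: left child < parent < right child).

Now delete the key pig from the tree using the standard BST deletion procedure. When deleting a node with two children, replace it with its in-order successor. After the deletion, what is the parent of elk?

cod: root
koi: right child of cod (depth 1)
pig: right child of koi (depth 2)
hog: left child of koi (depth 2)
fox: left child of hog (depth 3)
owl: left child of pig (depth 3)
dog: left child of fox (depth 4)
rat: right child of pig (depth 3)
kit: right child of hog (depth 3)
elk: right child of dog (depth 5)
yak: right child of rat (depth 4)

Delete pig (two children — replace with in-order successor).
After deletion, elk's parent is dog.

dog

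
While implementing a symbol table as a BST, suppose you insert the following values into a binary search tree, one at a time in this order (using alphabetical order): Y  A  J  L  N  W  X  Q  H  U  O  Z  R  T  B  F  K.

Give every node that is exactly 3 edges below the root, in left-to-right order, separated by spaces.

H L

Insert Y: tree is empty, so Y becomes the root.
Insert A: A < Y → go left. Place as left child of Y.
Insert J: J < Y → go left; J > A → go right. Place as right child of A.
Insert L: L < Y → go left; L > A → go right; L > J → go right. Place as right child of J.
Insert N: N < Y → go left; N > A → go right; N > J → go right; N > L → go right. Place as right child of L.
Insert W: W < Y → go left; W > A → go right; W > J → go right; W > L → go right; W > N → go right. Place as right child of N.
Insert X: X < Y → go left; X > A → go right; X > J → go right; X > L → go right; X > N → go right; X > W → go right. Place as right child of W.
Insert Q: Q < Y → go left; Q > A → go right; Q > J → go right; Q > L → go right; Q > N → go right; Q < W → go left. Place as left child of W.
Insert H: H < Y → go left; H > A → go right; H < J → go left. Place as left child of J.
Insert U: U < Y → go left; U > A → go right; U > J → go right; U > L → go right; U > N → go right; U < W → go left; U > Q → go right. Place as right child of Q.
Insert O: O < Y → go left; O > A → go right; O > J → go right; O > L → go right; O > N → go right; O < W → go left; O < Q → go left. Place as left child of Q.
Insert Z: Z > Y → go right. Place as right child of Y.
Insert R: R < Y → go left; R > A → go right; R > J → go right; R > L → go right; R > N → go right; R < W → go left; R > Q → go right; R < U → go left. Place as left child of U.
Insert T: T < Y → go left; T > A → go right; T > J → go right; T > L → go right; T > N → go right; T < W → go left; T > Q → go right; T < U → go left; T > R → go right. Place as right child of R.
Insert B: B < Y → go left; B > A → go right; B < J → go left; B < H → go left. Place as left child of H.
Insert F: F < Y → go left; F > A → go right; F < J → go left; F < H → go left; F > B → go right. Place as right child of B.
Insert K: K < Y → go left; K > A → go right; K > J → go right; K < L → go left. Place as left child of L.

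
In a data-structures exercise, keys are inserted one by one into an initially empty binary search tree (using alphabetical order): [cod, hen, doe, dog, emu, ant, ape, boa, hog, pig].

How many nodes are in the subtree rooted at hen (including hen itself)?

Resulting structure (node: left, right):
  cod: L=ant, R=hen
  hen: L=doe, R=hog
  doe: L=–, R=dog
  dog: L=–, R=emu
  emu: L=–, R=–
  ant: L=–, R=ape
  ape: L=–, R=boa
  boa: L=–, R=–
  hog: L=–, R=pig
  pig: L=–, R=–

Subtree rooted at hen contains: hen, doe, dog, emu, hog, pig — 6 nodes.

6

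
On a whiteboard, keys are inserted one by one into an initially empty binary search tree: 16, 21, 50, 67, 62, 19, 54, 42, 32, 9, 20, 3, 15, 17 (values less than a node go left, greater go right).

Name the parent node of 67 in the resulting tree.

50

16: root
21: right child of 16 (depth 1)
50: right child of 21 (depth 2)
67: right child of 50 (depth 3)
62: left child of 67 (depth 4)
19: left child of 21 (depth 2)
54: left child of 62 (depth 5)
42: left child of 50 (depth 3)
32: left child of 42 (depth 4)
9: left child of 16 (depth 1)
20: right child of 19 (depth 3)
3: left child of 9 (depth 2)
15: right child of 9 (depth 2)
17: left child of 19 (depth 3)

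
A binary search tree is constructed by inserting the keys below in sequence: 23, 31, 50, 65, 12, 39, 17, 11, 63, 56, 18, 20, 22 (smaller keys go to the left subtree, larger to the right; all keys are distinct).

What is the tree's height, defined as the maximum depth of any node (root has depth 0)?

5

23: root
31: right child of 23 (depth 1)
50: right child of 31 (depth 2)
65: right child of 50 (depth 3)
12: left child of 23 (depth 1)
39: left child of 50 (depth 3)
17: right child of 12 (depth 2)
11: left child of 12 (depth 2)
63: left child of 65 (depth 4)
56: left child of 63 (depth 5)
18: right child of 17 (depth 3)
20: right child of 18 (depth 4)
22: right child of 20 (depth 5)

The deepest node is 56 at depth 5.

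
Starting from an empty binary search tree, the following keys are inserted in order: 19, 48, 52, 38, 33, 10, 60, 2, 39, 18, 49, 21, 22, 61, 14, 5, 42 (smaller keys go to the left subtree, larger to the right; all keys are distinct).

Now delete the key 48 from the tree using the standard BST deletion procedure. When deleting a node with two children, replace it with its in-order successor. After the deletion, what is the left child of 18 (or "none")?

19: root
48: right child of 19 (depth 1)
52: right child of 48 (depth 2)
38: left child of 48 (depth 2)
33: left child of 38 (depth 3)
10: left child of 19 (depth 1)
60: right child of 52 (depth 3)
2: left child of 10 (depth 2)
39: right child of 38 (depth 3)
18: right child of 10 (depth 2)
49: left child of 52 (depth 3)
21: left child of 33 (depth 4)
22: right child of 21 (depth 5)
61: right child of 60 (depth 4)
14: left child of 18 (depth 3)
5: right child of 2 (depth 3)
42: right child of 39 (depth 4)

Delete 48 (two children — replace with in-order successor).
After deletion, 18's left child: 14.

14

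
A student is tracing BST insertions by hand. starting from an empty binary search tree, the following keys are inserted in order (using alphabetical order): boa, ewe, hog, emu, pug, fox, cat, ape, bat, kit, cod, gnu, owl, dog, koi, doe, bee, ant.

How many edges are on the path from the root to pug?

boa: root
ewe: right child of boa (depth 1)
hog: right child of ewe (depth 2)
emu: left child of ewe (depth 2)
pug: right child of hog (depth 3)
fox: left child of hog (depth 3)
cat: left child of emu (depth 3)
ape: left child of boa (depth 1)
bat: right child of ape (depth 2)
kit: left child of pug (depth 4)
cod: right child of cat (depth 4)
gnu: right child of fox (depth 4)
owl: right child of kit (depth 5)
dog: right child of cod (depth 5)
koi: left child of owl (depth 6)
doe: left child of dog (depth 6)
bee: right child of bat (depth 3)
ant: left child of ape (depth 2)

Path to pug: boa → ewe → hog → pug, which is 3 edges.

3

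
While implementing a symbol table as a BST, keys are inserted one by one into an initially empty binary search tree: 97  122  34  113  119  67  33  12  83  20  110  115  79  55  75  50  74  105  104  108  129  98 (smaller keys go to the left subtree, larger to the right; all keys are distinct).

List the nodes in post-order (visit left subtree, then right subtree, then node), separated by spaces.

97: root
122: right child of 97 (depth 1)
34: left child of 97 (depth 1)
113: left child of 122 (depth 2)
119: right child of 113 (depth 3)
67: right child of 34 (depth 2)
33: left child of 34 (depth 2)
12: left child of 33 (depth 3)
83: right child of 67 (depth 3)
20: right child of 12 (depth 4)
110: left child of 113 (depth 3)
115: left child of 119 (depth 4)
79: left child of 83 (depth 4)
55: left child of 67 (depth 3)
75: left child of 79 (depth 5)
50: left child of 55 (depth 4)
74: left child of 75 (depth 6)
105: left child of 110 (depth 4)
104: left child of 105 (depth 5)
108: right child of 105 (depth 5)
129: right child of 122 (depth 2)
98: left child of 104 (depth 6)

20 12 33 50 55 74 75 79 83 67 34 98 104 108 105 110 115 119 113 129 122 97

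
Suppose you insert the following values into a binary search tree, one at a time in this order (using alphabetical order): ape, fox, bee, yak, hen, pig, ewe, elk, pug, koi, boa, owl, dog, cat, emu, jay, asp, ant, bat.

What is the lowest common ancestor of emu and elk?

Resulting structure (node: left, right):
  ape: L=ant, R=fox
  fox: L=bee, R=yak
  bee: L=asp, R=ewe
  yak: L=hen, R=–
  hen: L=–, R=pig
  pig: L=koi, R=pug
  ewe: L=elk, R=–
  elk: L=boa, R=emu
  pug: L=–, R=–
  koi: L=jay, R=owl
  boa: L=–, R=dog
  owl: L=–, R=–
  dog: L=cat, R=–
  cat: L=–, R=–
  emu: L=–, R=–
  jay: L=–, R=–
  asp: L=–, R=bat
  ant: L=–, R=–
  bat: L=–, R=–

Path to emu: ape → fox → bee → ewe → elk → emu
Path to elk: ape → fox → bee → ewe → elk
elk lies on both paths and is an ancestor of the other node.

elk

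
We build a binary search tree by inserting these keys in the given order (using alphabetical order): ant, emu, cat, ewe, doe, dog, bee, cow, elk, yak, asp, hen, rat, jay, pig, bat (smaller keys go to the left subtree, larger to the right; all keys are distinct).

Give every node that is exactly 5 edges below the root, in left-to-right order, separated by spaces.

ant: root
emu: right child of ant (depth 1)
cat: left child of emu (depth 2)
ewe: right child of emu (depth 2)
doe: right child of cat (depth 3)
dog: right child of doe (depth 4)
bee: left child of cat (depth 3)
cow: left child of doe (depth 4)
elk: right child of dog (depth 5)
yak: right child of ewe (depth 3)
asp: left child of bee (depth 4)
hen: left child of yak (depth 4)
rat: right child of hen (depth 5)
jay: left child of rat (depth 6)
pig: right child of jay (depth 7)
bat: right child of asp (depth 5)

bat elk rat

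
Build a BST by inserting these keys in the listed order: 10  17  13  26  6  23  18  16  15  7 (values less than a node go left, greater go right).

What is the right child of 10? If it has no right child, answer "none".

Insert 10: tree is empty, so 10 becomes the root.
Insert 17: 17 > 10 → go right. Place as right child of 10.
Insert 13: 13 > 10 → go right; 13 < 17 → go left. Place as left child of 17.
Insert 26: 26 > 10 → go right; 26 > 17 → go right. Place as right child of 17.
Insert 6: 6 < 10 → go left. Place as left child of 10.
Insert 23: 23 > 10 → go right; 23 > 17 → go right; 23 < 26 → go left. Place as left child of 26.
Insert 18: 18 > 10 → go right; 18 > 17 → go right; 18 < 26 → go left; 18 < 23 → go left. Place as left child of 23.
Insert 16: 16 > 10 → go right; 16 < 17 → go left; 16 > 13 → go right. Place as right child of 13.
Insert 15: 15 > 10 → go right; 15 < 17 → go left; 15 > 13 → go right; 15 < 16 → go left. Place as left child of 16.
Insert 7: 7 < 10 → go left; 7 > 6 → go right. Place as right child of 6.

17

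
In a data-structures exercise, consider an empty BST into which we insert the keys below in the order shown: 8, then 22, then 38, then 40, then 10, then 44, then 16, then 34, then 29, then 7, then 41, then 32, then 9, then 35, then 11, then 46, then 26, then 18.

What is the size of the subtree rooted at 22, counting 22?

8: root
22: right child of 8 (depth 1)
38: right child of 22 (depth 2)
40: right child of 38 (depth 3)
10: left child of 22 (depth 2)
44: right child of 40 (depth 4)
16: right child of 10 (depth 3)
34: left child of 38 (depth 3)
29: left child of 34 (depth 4)
7: left child of 8 (depth 1)
41: left child of 44 (depth 5)
32: right child of 29 (depth 5)
9: left child of 10 (depth 3)
35: right child of 34 (depth 4)
11: left child of 16 (depth 4)
46: right child of 44 (depth 5)
26: left child of 29 (depth 5)
18: right child of 16 (depth 4)

Subtree rooted at 22 contains: 22, 10, 9, 16, 11, 18, 38, 34, 29, 26, 32, 35, 40, 44, 41, 46 — 16 nodes.

16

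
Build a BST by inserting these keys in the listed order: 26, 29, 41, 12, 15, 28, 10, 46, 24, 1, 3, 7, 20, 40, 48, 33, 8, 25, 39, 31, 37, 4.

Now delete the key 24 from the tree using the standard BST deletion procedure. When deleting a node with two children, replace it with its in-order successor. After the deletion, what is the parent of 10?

Insert 26: tree is empty, so 26 becomes the root.
Insert 29: 29 > 26 → go right. Place as right child of 26.
Insert 41: 41 > 26 → go right; 41 > 29 → go right. Place as right child of 29.
Insert 12: 12 < 26 → go left. Place as left child of 26.
Insert 15: 15 < 26 → go left; 15 > 12 → go right. Place as right child of 12.
Insert 28: 28 > 26 → go right; 28 < 29 → go left. Place as left child of 29.
Insert 10: 10 < 26 → go left; 10 < 12 → go left. Place as left child of 12.
Insert 46: 46 > 26 → go right; 46 > 29 → go right; 46 > 41 → go right. Place as right child of 41.
Insert 24: 24 < 26 → go left; 24 > 12 → go right; 24 > 15 → go right. Place as right child of 15.
Insert 1: 1 < 26 → go left; 1 < 12 → go left; 1 < 10 → go left. Place as left child of 10.
Insert 3: 3 < 26 → go left; 3 < 12 → go left; 3 < 10 → go left; 3 > 1 → go right. Place as right child of 1.
Insert 7: 7 < 26 → go left; 7 < 12 → go left; 7 < 10 → go left; 7 > 1 → go right; 7 > 3 → go right. Place as right child of 3.
Insert 20: 20 < 26 → go left; 20 > 12 → go right; 20 > 15 → go right; 20 < 24 → go left. Place as left child of 24.
Insert 40: 40 > 26 → go right; 40 > 29 → go right; 40 < 41 → go left. Place as left child of 41.
Insert 48: 48 > 26 → go right; 48 > 29 → go right; 48 > 41 → go right; 48 > 46 → go right. Place as right child of 46.
Insert 33: 33 > 26 → go right; 33 > 29 → go right; 33 < 41 → go left; 33 < 40 → go left. Place as left child of 40.
Insert 8: 8 < 26 → go left; 8 < 12 → go left; 8 < 10 → go left; 8 > 1 → go right; 8 > 3 → go right; 8 > 7 → go right. Place as right child of 7.
Insert 25: 25 < 26 → go left; 25 > 12 → go right; 25 > 15 → go right; 25 > 24 → go right. Place as right child of 24.
Insert 39: 39 > 26 → go right; 39 > 29 → go right; 39 < 41 → go left; 39 < 40 → go left; 39 > 33 → go right. Place as right child of 33.
Insert 31: 31 > 26 → go right; 31 > 29 → go right; 31 < 41 → go left; 31 < 40 → go left; 31 < 33 → go left. Place as left child of 33.
Insert 37: 37 > 26 → go right; 37 > 29 → go right; 37 < 41 → go left; 37 < 40 → go left; 37 > 33 → go right; 37 < 39 → go left. Place as left child of 39.
Insert 4: 4 < 26 → go left; 4 < 12 → go left; 4 < 10 → go left; 4 > 1 → go right; 4 > 3 → go right; 4 < 7 → go left. Place as left child of 7.

Delete 24 (two children — replace with in-order successor).
After deletion, 10's parent is 12.

12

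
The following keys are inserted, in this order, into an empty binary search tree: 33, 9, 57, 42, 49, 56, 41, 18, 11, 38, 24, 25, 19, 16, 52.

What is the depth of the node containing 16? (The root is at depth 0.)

4

Insert 33: tree is empty, so 33 becomes the root.
Insert 9: 9 < 33 → go left. Place as left child of 33.
Insert 57: 57 > 33 → go right. Place as right child of 33.
Insert 42: 42 > 33 → go right; 42 < 57 → go left. Place as left child of 57.
Insert 49: 49 > 33 → go right; 49 < 57 → go left; 49 > 42 → go right. Place as right child of 42.
Insert 56: 56 > 33 → go right; 56 < 57 → go left; 56 > 42 → go right; 56 > 49 → go right. Place as right child of 49.
Insert 41: 41 > 33 → go right; 41 < 57 → go left; 41 < 42 → go left. Place as left child of 42.
Insert 18: 18 < 33 → go left; 18 > 9 → go right. Place as right child of 9.
Insert 11: 11 < 33 → go left; 11 > 9 → go right; 11 < 18 → go left. Place as left child of 18.
Insert 38: 38 > 33 → go right; 38 < 57 → go left; 38 < 42 → go left; 38 < 41 → go left. Place as left child of 41.
Insert 24: 24 < 33 → go left; 24 > 9 → go right; 24 > 18 → go right. Place as right child of 18.
Insert 25: 25 < 33 → go left; 25 > 9 → go right; 25 > 18 → go right; 25 > 24 → go right. Place as right child of 24.
Insert 19: 19 < 33 → go left; 19 > 9 → go right; 19 > 18 → go right; 19 < 24 → go left. Place as left child of 24.
Insert 16: 16 < 33 → go left; 16 > 9 → go right; 16 < 18 → go left; 16 > 11 → go right. Place as right child of 11.
Insert 52: 52 > 33 → go right; 52 < 57 → go left; 52 > 42 → go right; 52 > 49 → go right; 52 < 56 → go left. Place as left child of 56.

Path to 16: 33 → 9 → 18 → 11 → 16, which is 4 edges.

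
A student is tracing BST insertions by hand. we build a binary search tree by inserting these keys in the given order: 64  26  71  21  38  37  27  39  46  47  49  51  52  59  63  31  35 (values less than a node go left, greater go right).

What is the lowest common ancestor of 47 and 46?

Insert 64: tree is empty, so 64 becomes the root.
Insert 26: 26 < 64 → go left. Place as left child of 64.
Insert 71: 71 > 64 → go right. Place as right child of 64.
Insert 21: 21 < 64 → go left; 21 < 26 → go left. Place as left child of 26.
Insert 38: 38 < 64 → go left; 38 > 26 → go right. Place as right child of 26.
Insert 37: 37 < 64 → go left; 37 > 26 → go right; 37 < 38 → go left. Place as left child of 38.
Insert 27: 27 < 64 → go left; 27 > 26 → go right; 27 < 38 → go left; 27 < 37 → go left. Place as left child of 37.
Insert 39: 39 < 64 → go left; 39 > 26 → go right; 39 > 38 → go right. Place as right child of 38.
Insert 46: 46 < 64 → go left; 46 > 26 → go right; 46 > 38 → go right; 46 > 39 → go right. Place as right child of 39.
Insert 47: 47 < 64 → go left; 47 > 26 → go right; 47 > 38 → go right; 47 > 39 → go right; 47 > 46 → go right. Place as right child of 46.
Insert 49: 49 < 64 → go left; 49 > 26 → go right; 49 > 38 → go right; 49 > 39 → go right; 49 > 46 → go right; 49 > 47 → go right. Place as right child of 47.
Insert 51: 51 < 64 → go left; 51 > 26 → go right; 51 > 38 → go right; 51 > 39 → go right; 51 > 46 → go right; 51 > 47 → go right; 51 > 49 → go right. Place as right child of 49.
Insert 52: 52 < 64 → go left; 52 > 26 → go right; 52 > 38 → go right; 52 > 39 → go right; 52 > 46 → go right; 52 > 47 → go right; 52 > 49 → go right; 52 > 51 → go right. Place as right child of 51.
Insert 59: 59 < 64 → go left; 59 > 26 → go right; 59 > 38 → go right; 59 > 39 → go right; 59 > 46 → go right; 59 > 47 → go right; 59 > 49 → go right; 59 > 51 → go right; 59 > 52 → go right. Place as right child of 52.
Insert 63: 63 < 64 → go left; 63 > 26 → go right; 63 > 38 → go right; 63 > 39 → go right; 63 > 46 → go right; 63 > 47 → go right; 63 > 49 → go right; 63 > 51 → go right; 63 > 52 → go right; 63 > 59 → go right. Place as right child of 59.
Insert 31: 31 < 64 → go left; 31 > 26 → go right; 31 < 38 → go left; 31 < 37 → go left; 31 > 27 → go right. Place as right child of 27.
Insert 35: 35 < 64 → go left; 35 > 26 → go right; 35 < 38 → go left; 35 < 37 → go left; 35 > 27 → go right; 35 > 31 → go right. Place as right child of 31.

Path to 47: 64 → 26 → 38 → 39 → 46 → 47
Path to 46: 64 → 26 → 38 → 39 → 46
46 lies on both paths and is an ancestor of the other node.

46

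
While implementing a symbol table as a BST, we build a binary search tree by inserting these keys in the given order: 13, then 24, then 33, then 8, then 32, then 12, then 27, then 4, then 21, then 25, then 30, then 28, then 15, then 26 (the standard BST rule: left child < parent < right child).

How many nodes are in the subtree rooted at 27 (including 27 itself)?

5

Insert 13: tree is empty, so 13 becomes the root.
Insert 24: 24 > 13 → go right. Place as right child of 13.
Insert 33: 33 > 13 → go right; 33 > 24 → go right. Place as right child of 24.
Insert 8: 8 < 13 → go left. Place as left child of 13.
Insert 32: 32 > 13 → go right; 32 > 24 → go right; 32 < 33 → go left. Place as left child of 33.
Insert 12: 12 < 13 → go left; 12 > 8 → go right. Place as right child of 8.
Insert 27: 27 > 13 → go right; 27 > 24 → go right; 27 < 33 → go left; 27 < 32 → go left. Place as left child of 32.
Insert 4: 4 < 13 → go left; 4 < 8 → go left. Place as left child of 8.
Insert 21: 21 > 13 → go right; 21 < 24 → go left. Place as left child of 24.
Insert 25: 25 > 13 → go right; 25 > 24 → go right; 25 < 33 → go left; 25 < 32 → go left; 25 < 27 → go left. Place as left child of 27.
Insert 30: 30 > 13 → go right; 30 > 24 → go right; 30 < 33 → go left; 30 < 32 → go left; 30 > 27 → go right. Place as right child of 27.
Insert 28: 28 > 13 → go right; 28 > 24 → go right; 28 < 33 → go left; 28 < 32 → go left; 28 > 27 → go right; 28 < 30 → go left. Place as left child of 30.
Insert 15: 15 > 13 → go right; 15 < 24 → go left; 15 < 21 → go left. Place as left child of 21.
Insert 26: 26 > 13 → go right; 26 > 24 → go right; 26 < 33 → go left; 26 < 32 → go left; 26 < 27 → go left; 26 > 25 → go right. Place as right child of 25.

Subtree rooted at 27 contains: 27, 25, 26, 30, 28 — 5 nodes.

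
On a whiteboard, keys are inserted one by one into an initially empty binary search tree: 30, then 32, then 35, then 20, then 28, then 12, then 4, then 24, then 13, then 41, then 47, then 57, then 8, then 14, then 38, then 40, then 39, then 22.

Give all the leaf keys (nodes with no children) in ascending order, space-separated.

Insert 30: tree is empty, so 30 becomes the root.
Insert 32: 32 > 30 → go right. Place as right child of 30.
Insert 35: 35 > 30 → go right; 35 > 32 → go right. Place as right child of 32.
Insert 20: 20 < 30 → go left. Place as left child of 30.
Insert 28: 28 < 30 → go left; 28 > 20 → go right. Place as right child of 20.
Insert 12: 12 < 30 → go left; 12 < 20 → go left. Place as left child of 20.
Insert 4: 4 < 30 → go left; 4 < 20 → go left; 4 < 12 → go left. Place as left child of 12.
Insert 24: 24 < 30 → go left; 24 > 20 → go right; 24 < 28 → go left. Place as left child of 28.
Insert 13: 13 < 30 → go left; 13 < 20 → go left; 13 > 12 → go right. Place as right child of 12.
Insert 41: 41 > 30 → go right; 41 > 32 → go right; 41 > 35 → go right. Place as right child of 35.
Insert 47: 47 > 30 → go right; 47 > 32 → go right; 47 > 35 → go right; 47 > 41 → go right. Place as right child of 41.
Insert 57: 57 > 30 → go right; 57 > 32 → go right; 57 > 35 → go right; 57 > 41 → go right; 57 > 47 → go right. Place as right child of 47.
Insert 8: 8 < 30 → go left; 8 < 20 → go left; 8 < 12 → go left; 8 > 4 → go right. Place as right child of 4.
Insert 14: 14 < 30 → go left; 14 < 20 → go left; 14 > 12 → go right; 14 > 13 → go right. Place as right child of 13.
Insert 38: 38 > 30 → go right; 38 > 32 → go right; 38 > 35 → go right; 38 < 41 → go left. Place as left child of 41.
Insert 40: 40 > 30 → go right; 40 > 32 → go right; 40 > 35 → go right; 40 < 41 → go left; 40 > 38 → go right. Place as right child of 38.
Insert 39: 39 > 30 → go right; 39 > 32 → go right; 39 > 35 → go right; 39 < 41 → go left; 39 > 38 → go right; 39 < 40 → go left. Place as left child of 40.
Insert 22: 22 < 30 → go left; 22 > 20 → go right; 22 < 28 → go left; 22 < 24 → go left. Place as left child of 24.

8 14 22 39 57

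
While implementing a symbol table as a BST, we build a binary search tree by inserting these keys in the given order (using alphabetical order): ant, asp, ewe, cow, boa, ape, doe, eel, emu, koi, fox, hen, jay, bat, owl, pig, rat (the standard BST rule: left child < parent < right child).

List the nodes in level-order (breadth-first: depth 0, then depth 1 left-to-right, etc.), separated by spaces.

ant asp ape ewe cow koi boa doe fox owl bat eel hen pig emu jay rat

ant: root
asp: right child of ant (depth 1)
ewe: right child of asp (depth 2)
cow: left child of ewe (depth 3)
boa: left child of cow (depth 4)
ape: left child of asp (depth 2)
doe: right child of cow (depth 4)
eel: right child of doe (depth 5)
emu: right child of eel (depth 6)
koi: right child of ewe (depth 3)
fox: left child of koi (depth 4)
hen: right child of fox (depth 5)
jay: right child of hen (depth 6)
bat: left child of boa (depth 5)
owl: right child of koi (depth 4)
pig: right child of owl (depth 5)
rat: right child of pig (depth 6)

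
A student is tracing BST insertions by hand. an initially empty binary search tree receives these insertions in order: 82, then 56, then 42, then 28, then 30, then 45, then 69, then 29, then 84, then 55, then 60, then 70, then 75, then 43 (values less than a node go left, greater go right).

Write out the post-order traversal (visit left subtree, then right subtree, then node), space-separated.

29 30 28 43 55 45 42 60 75 70 69 56 84 82

82: root
56: left child of 82 (depth 1)
42: left child of 56 (depth 2)
28: left child of 42 (depth 3)
30: right child of 28 (depth 4)
45: right child of 42 (depth 3)
69: right child of 56 (depth 2)
29: left child of 30 (depth 5)
84: right child of 82 (depth 1)
55: right child of 45 (depth 4)
60: left child of 69 (depth 3)
70: right child of 69 (depth 3)
75: right child of 70 (depth 4)
43: left child of 45 (depth 4)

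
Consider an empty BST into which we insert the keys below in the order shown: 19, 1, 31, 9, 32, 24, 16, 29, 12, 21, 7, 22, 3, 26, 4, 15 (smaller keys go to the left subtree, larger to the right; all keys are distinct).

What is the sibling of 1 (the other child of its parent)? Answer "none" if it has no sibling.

19: root
1: left child of 19 (depth 1)
31: right child of 19 (depth 1)
9: right child of 1 (depth 2)
32: right child of 31 (depth 2)
24: left child of 31 (depth 2)
16: right child of 9 (depth 3)
29: right child of 24 (depth 3)
12: left child of 16 (depth 4)
21: left child of 24 (depth 3)
7: left child of 9 (depth 3)
22: right child of 21 (depth 4)
3: left child of 7 (depth 4)
26: left child of 29 (depth 4)
4: right child of 3 (depth 5)
15: right child of 12 (depth 5)

1's parent is 19; the other child of 19 is 31.

31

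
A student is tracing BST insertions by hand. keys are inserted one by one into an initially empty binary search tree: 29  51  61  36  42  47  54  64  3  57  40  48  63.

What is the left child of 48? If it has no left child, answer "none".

Insert 29: tree is empty, so 29 becomes the root.
Insert 51: 51 > 29 → go right. Place as right child of 29.
Insert 61: 61 > 29 → go right; 61 > 51 → go right. Place as right child of 51.
Insert 36: 36 > 29 → go right; 36 < 51 → go left. Place as left child of 51.
Insert 42: 42 > 29 → go right; 42 < 51 → go left; 42 > 36 → go right. Place as right child of 36.
Insert 47: 47 > 29 → go right; 47 < 51 → go left; 47 > 36 → go right; 47 > 42 → go right. Place as right child of 42.
Insert 54: 54 > 29 → go right; 54 > 51 → go right; 54 < 61 → go left. Place as left child of 61.
Insert 64: 64 > 29 → go right; 64 > 51 → go right; 64 > 61 → go right. Place as right child of 61.
Insert 3: 3 < 29 → go left. Place as left child of 29.
Insert 57: 57 > 29 → go right; 57 > 51 → go right; 57 < 61 → go left; 57 > 54 → go right. Place as right child of 54.
Insert 40: 40 > 29 → go right; 40 < 51 → go left; 40 > 36 → go right; 40 < 42 → go left. Place as left child of 42.
Insert 48: 48 > 29 → go right; 48 < 51 → go left; 48 > 36 → go right; 48 > 42 → go right; 48 > 47 → go right. Place as right child of 47.
Insert 63: 63 > 29 → go right; 63 > 51 → go right; 63 > 61 → go right; 63 < 64 → go left. Place as left child of 64.

none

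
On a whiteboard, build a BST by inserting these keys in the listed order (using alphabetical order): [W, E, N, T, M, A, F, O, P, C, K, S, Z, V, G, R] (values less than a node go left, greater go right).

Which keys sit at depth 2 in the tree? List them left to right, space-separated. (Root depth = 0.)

A N

W: root
E: left child of W (depth 1)
N: right child of E (depth 2)
T: right child of N (depth 3)
M: left child of N (depth 3)
A: left child of E (depth 2)
F: left child of M (depth 4)
O: left child of T (depth 4)
P: right child of O (depth 5)
C: right child of A (depth 3)
K: right child of F (depth 5)
S: right child of P (depth 6)
Z: right child of W (depth 1)
V: right child of T (depth 4)
G: left child of K (depth 6)
R: left child of S (depth 7)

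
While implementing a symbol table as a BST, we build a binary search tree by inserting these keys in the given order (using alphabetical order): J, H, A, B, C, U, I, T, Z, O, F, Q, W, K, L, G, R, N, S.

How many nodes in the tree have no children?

J: root
H: left child of J (depth 1)
A: left child of H (depth 2)
B: right child of A (depth 3)
C: right child of B (depth 4)
U: right child of J (depth 1)
I: right child of H (depth 2)
T: left child of U (depth 2)
Z: right child of U (depth 2)
O: left child of T (depth 3)
F: right child of C (depth 5)
Q: right child of O (depth 4)
W: left child of Z (depth 3)
K: left child of O (depth 4)
L: right child of K (depth 5)
G: right child of F (depth 6)
R: right child of Q (depth 5)
N: right child of L (depth 6)
S: right child of R (depth 6)

Leaves: G, I, N, S, W — 5 in total.

5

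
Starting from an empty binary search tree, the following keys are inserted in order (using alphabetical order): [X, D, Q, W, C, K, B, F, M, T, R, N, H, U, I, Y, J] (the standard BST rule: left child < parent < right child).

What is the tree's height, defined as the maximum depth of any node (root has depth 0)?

Resulting structure (node: left, right):
  X: L=D, R=Y
  D: L=C, R=Q
  Q: L=K, R=W
  W: L=T, R=–
  C: L=B, R=–
  K: L=F, R=M
  B: L=–, R=–
  F: L=–, R=H
  M: L=–, R=N
  T: L=R, R=U
  R: L=–, R=–
  N: L=–, R=–
  H: L=–, R=I
  U: L=–, R=–
  I: L=–, R=J
  Y: L=–, R=–
  J: L=–, R=–

The deepest node is J at depth 7.

7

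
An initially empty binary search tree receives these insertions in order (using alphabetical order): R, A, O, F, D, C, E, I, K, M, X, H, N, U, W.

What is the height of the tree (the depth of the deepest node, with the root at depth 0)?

7

R: root
A: left child of R (depth 1)
O: right child of A (depth 2)
F: left child of O (depth 3)
D: left child of F (depth 4)
C: left child of D (depth 5)
E: right child of D (depth 5)
I: right child of F (depth 4)
K: right child of I (depth 5)
M: right child of K (depth 6)
X: right child of R (depth 1)
H: left child of I (depth 5)
N: right child of M (depth 7)
U: left child of X (depth 2)
W: right child of U (depth 3)

The deepest node is N at depth 7.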